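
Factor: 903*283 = 255549 = 3^1*7^1*43^1*283^1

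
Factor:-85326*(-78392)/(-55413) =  - 2^4*3^(-1 )*41^1*47^( - 1) * 131^ ( - 1)*239^1*14221^1 = - 2229625264/18471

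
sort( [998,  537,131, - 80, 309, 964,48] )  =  [ - 80, 48, 131, 309, 537,964,998 ] 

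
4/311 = 4/311 = 0.01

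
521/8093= 521/8093 = 0.06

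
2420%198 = 44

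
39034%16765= 5504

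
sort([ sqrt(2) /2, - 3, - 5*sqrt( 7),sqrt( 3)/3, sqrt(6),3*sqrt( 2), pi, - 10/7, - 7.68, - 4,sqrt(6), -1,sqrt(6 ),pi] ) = [ - 5 * sqrt(7) , - 7.68, - 4,-3, - 10/7, - 1, sqrt ( 3) /3,  sqrt (2)/2,sqrt(6 ), sqrt(6 ),sqrt(6), pi,pi,  3*sqrt( 2 )]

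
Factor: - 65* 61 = -3965 = - 5^1*13^1*61^1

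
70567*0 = 0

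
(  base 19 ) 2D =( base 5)201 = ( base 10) 51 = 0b110011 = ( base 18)2F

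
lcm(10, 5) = 10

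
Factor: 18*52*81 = 2^3*3^6*13^1 = 75816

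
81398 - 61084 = 20314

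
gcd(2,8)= 2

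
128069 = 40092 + 87977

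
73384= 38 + 73346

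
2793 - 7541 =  - 4748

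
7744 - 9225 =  - 1481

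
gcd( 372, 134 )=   2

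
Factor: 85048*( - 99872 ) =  - 8493913856=   - 2^8*3121^1* 10631^1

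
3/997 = 3/997= 0.00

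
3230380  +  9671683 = 12902063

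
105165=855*123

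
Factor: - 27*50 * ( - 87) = 2^1*3^4 * 5^2*29^1= 117450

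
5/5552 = 5/5552 = 0.00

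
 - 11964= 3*( - 3988)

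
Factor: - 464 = -2^4*29^1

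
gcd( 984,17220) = 492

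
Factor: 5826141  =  3^3*  19^1*41^1*277^1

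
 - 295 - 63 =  - 358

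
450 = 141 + 309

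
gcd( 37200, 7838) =2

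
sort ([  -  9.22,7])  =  [ - 9.22, 7 ] 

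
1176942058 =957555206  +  219386852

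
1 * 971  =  971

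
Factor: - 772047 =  - 3^2 * 109^1*787^1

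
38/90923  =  38/90923 =0.00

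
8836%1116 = 1024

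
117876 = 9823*12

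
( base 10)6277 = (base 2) 1100010000101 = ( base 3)22121111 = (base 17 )14c4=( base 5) 200102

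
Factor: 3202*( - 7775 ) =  - 24895550= - 2^1*5^2*311^1*1601^1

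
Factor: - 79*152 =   -  12008=-2^3* 19^1 * 79^1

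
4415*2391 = 10556265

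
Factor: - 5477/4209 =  - 3^( - 1)*23^(- 1 )*61^ ( - 1)*5477^1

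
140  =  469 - 329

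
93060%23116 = 596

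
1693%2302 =1693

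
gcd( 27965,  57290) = 85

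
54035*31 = 1675085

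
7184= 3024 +4160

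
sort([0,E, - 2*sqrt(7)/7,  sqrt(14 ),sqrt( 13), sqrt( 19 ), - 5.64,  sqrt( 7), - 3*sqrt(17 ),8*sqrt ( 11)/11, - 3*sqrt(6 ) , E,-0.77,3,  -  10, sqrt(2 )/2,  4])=[ - 3*sqrt(17 ), - 10, - 3 * sqrt( 6), - 5.64, - 0.77, - 2*sqrt( 7)/7,0,  sqrt(2) /2, 8*sqrt ( 11 )/11,sqrt(7), E,E, 3,sqrt( 13 ), sqrt( 14 ),  4, sqrt( 19) ] 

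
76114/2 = 38057= 38057.00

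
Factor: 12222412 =2^2 * 3055603^1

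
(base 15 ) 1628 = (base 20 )bi3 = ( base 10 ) 4763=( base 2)1001010011011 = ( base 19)d3d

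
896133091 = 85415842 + 810717249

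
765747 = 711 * 1077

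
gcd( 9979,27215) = 1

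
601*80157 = 48174357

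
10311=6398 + 3913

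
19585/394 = 19585/394  =  49.71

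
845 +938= 1783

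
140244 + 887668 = 1027912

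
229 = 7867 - 7638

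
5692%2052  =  1588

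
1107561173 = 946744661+160816512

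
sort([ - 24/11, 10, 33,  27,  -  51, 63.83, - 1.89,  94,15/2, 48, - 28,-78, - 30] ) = [  -  78,  -  51,-30, - 28, - 24/11,  -  1.89, 15/2,10, 27  ,  33,48,  63.83,94 ] 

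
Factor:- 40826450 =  - 2^1*5^2 * 7^1*67^1*1741^1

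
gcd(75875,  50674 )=1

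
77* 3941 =303457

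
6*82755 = 496530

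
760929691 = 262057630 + 498872061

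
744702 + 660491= 1405193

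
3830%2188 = 1642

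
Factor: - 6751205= -5^1* 37^1*36493^1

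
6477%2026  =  399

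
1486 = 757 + 729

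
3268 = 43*76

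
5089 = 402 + 4687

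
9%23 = 9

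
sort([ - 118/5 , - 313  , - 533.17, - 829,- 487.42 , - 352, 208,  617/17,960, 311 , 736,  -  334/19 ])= [-829, - 533.17, -487.42, - 352, - 313,-118/5, - 334/19,617/17, 208, 311,  736,960 ] 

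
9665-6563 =3102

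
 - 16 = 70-86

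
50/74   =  25/37= 0.68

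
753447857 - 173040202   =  580407655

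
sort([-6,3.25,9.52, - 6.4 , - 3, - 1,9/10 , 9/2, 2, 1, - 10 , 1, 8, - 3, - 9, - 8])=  [ - 10,- 9, - 8, - 6.4, - 6 , - 3, - 3, - 1,  9/10,1, 1,2,3.25, 9/2,8, 9.52]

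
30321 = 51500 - 21179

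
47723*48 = 2290704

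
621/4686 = 207/1562 = 0.13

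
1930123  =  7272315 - 5342192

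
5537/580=5537/580 = 9.55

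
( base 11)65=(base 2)1000111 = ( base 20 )3B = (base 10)71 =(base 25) 2l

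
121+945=1066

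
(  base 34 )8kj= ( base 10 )9947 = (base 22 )KC3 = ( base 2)10011011011011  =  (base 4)2123123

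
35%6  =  5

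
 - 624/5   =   - 624/5 =-124.80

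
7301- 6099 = 1202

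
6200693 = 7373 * 841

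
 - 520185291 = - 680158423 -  - 159973132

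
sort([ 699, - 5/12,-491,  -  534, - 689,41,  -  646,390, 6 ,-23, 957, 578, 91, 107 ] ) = [  -  689 , - 646, - 534, -491,-23,-5/12, 6,41, 91, 107,390, 578, 699,957 ]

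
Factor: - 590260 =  - 2^2*5^1*11^1* 2683^1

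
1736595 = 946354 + 790241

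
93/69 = 31/23 = 1.35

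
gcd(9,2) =1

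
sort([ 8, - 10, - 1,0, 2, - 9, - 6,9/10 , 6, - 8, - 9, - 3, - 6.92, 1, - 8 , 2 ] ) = [-10, - 9, - 9, - 8, - 8, - 6.92, - 6, - 3, - 1, 0,9/10,  1, 2, 2, 6, 8]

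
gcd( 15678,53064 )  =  1206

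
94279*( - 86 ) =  - 8107994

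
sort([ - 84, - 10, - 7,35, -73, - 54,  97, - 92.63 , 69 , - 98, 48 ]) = [ - 98 ,  -  92.63,-84, - 73,-54, - 10,- 7,35, 48,69,97]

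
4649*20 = 92980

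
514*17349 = 8917386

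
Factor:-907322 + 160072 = -747250  =  - 2^1* 5^3*7^2 * 61^1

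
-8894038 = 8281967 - 17176005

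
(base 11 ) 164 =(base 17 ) b4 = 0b10111111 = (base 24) 7N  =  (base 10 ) 191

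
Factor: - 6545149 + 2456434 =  - 3^1*5^1 * 272581^1 = - 4088715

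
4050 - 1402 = 2648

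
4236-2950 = 1286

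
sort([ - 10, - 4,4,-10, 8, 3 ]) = [ - 10, - 10,  -  4,3 , 4,8] 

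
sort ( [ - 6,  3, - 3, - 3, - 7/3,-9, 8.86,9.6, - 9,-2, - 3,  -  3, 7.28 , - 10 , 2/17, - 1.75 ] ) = [ - 10 , - 9, - 9, - 6,-3, - 3, - 3, - 3 , - 7/3, - 2, - 1.75 , 2/17,3, 7.28, 8.86, 9.6 ] 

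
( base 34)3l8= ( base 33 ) 3rw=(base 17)e88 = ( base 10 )4190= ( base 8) 10136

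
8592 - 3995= 4597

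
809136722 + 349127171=1158263893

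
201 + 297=498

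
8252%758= 672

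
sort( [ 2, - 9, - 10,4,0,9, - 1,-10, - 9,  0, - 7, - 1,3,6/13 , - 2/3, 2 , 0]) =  [ - 10,-10,-9, - 9, - 7, - 1, - 1,-2/3, 0,  0,0,6/13,  2, 2,3, 4,  9] 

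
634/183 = 3 + 85/183 = 3.46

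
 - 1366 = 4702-6068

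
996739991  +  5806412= 1002546403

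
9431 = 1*9431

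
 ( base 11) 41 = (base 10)45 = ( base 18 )29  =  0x2D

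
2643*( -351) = - 927693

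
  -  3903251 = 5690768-9594019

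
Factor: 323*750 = 242250=2^1 * 3^1*5^3*17^1*19^1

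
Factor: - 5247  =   - 3^2* 11^1*53^1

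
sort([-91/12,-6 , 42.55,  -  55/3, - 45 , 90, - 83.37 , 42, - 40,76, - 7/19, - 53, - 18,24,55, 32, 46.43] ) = [-83.37, - 53,-45, - 40, - 55/3,-18 , - 91/12,-6,-7/19, 24, 32 , 42  ,  42.55 , 46.43,55,  76, 90 ]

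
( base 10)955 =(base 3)1022101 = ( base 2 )1110111011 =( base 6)4231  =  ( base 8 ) 1673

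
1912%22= 20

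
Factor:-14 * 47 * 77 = - 2^1*7^2 * 11^1 * 47^1=- 50666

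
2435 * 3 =7305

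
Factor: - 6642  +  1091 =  - 7^1*13^1*61^1 = - 5551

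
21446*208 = 4460768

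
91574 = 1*91574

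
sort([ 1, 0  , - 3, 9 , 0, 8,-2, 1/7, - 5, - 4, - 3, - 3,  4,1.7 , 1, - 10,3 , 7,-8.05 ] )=[ - 10,  -  8.05, - 5, - 4, - 3, - 3, - 3 ,  -  2,  0,0, 1/7 , 1, 1, 1.7, 3,4, 7,  8,9 ]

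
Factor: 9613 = 9613^1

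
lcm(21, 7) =21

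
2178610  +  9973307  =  12151917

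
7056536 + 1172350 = 8228886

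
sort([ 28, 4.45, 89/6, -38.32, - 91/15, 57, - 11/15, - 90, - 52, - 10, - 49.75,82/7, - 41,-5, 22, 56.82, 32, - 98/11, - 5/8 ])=[ - 90, -52, - 49.75, - 41, - 38.32, - 10 , - 98/11 ,- 91/15,-5,-11/15, - 5/8,  4.45 , 82/7, 89/6,22, 28,32, 56.82, 57 ]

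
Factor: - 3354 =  - 2^1*3^1*13^1 * 43^1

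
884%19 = 10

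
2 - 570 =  - 568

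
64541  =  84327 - 19786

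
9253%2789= 886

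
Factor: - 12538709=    - 457^1*27437^1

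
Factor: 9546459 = 3^1* 13^1*244781^1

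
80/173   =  80/173= 0.46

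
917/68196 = 917/68196 =0.01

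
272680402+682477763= 955158165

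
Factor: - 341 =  - 11^1*31^1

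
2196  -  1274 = 922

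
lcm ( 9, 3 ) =9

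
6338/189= 6338/189 =33.53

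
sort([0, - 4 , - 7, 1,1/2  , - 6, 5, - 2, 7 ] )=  [ - 7, - 6,-4,  -  2, 0, 1/2,1,5, 7]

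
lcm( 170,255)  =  510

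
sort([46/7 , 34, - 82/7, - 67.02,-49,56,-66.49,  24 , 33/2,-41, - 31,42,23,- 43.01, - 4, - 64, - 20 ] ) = [  -  67.02, - 66.49, - 64,-49, - 43.01, - 41,  -  31, - 20, - 82/7, - 4,46/7,33/2,23, 24, 34,42,56 ]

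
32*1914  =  61248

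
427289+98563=525852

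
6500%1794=1118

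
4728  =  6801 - 2073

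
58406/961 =60 + 746/961 = 60.78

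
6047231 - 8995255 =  - 2948024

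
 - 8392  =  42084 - 50476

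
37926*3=113778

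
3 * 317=951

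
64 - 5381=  - 5317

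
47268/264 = 179 + 1/22 = 179.05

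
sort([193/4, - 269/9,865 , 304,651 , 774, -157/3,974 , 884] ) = [ - 157/3, - 269/9 , 193/4, 304,651,774,  865 , 884,974 ] 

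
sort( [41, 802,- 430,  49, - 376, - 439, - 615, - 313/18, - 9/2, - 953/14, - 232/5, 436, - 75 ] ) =[ - 615 , - 439, -430, -376, - 75, - 953/14, - 232/5, - 313/18,-9/2, 41, 49, 436, 802 ]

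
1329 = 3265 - 1936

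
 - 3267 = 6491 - 9758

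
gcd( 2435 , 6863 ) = 1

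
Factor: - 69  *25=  - 3^1 * 5^2*23^1 = - 1725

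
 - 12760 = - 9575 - 3185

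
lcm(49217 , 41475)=3691275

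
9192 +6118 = 15310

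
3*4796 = 14388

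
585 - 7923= -7338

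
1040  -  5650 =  - 4610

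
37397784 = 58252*642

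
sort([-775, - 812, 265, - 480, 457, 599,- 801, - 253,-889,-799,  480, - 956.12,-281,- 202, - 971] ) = [ - 971,-956.12,-889  , -812, - 801 , - 799, - 775, - 480, - 281,-253,-202,265, 457,480, 599 ] 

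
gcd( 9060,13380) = 60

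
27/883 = 27/883 = 0.03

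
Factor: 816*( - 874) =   -  713184 = - 2^5*3^1*17^1*19^1*23^1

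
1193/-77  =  -1193/77= - 15.49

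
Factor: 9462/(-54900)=-2^( - 1 )*3^( - 1)*5^ ( - 2 )*19^1*61^( - 1) * 83^1=   - 1577/9150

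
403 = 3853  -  3450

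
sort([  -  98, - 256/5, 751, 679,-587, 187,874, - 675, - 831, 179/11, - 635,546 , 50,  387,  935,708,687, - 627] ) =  [ - 831, - 675, - 635, - 627, - 587, - 98 , - 256/5,179/11, 50, 187, 387, 546,679,687,708,751, 874,935 ]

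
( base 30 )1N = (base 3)1222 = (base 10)53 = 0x35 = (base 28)1p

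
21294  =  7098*3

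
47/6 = 47/6 = 7.83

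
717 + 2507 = 3224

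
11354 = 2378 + 8976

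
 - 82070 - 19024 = -101094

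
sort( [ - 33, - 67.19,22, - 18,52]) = [ - 67.19,-33, - 18, 22,52]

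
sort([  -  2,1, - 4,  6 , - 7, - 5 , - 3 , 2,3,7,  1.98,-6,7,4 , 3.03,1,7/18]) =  [ - 7, -6,-5, - 4,-3, - 2,7/18,1, 1,1.98,2, 3,3.03  ,  4, 6,7,7 ]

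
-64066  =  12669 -76735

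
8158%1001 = 150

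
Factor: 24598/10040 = 49/20 = 2^( - 2)*5^( - 1) * 7^2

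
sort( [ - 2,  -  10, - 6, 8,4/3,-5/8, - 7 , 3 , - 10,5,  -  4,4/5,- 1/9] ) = [ - 10,-10, - 7, - 6,-4  ,-2, - 5/8, - 1/9,4/5,4/3, 3,5, 8 ] 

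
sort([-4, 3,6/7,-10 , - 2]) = [-10, -4, - 2,  6/7 , 3] 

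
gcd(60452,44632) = 28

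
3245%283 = 132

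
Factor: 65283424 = 2^5 * 2040107^1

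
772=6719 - 5947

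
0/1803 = 0=0.00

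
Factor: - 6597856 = -2^5*206183^1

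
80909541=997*81153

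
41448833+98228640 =139677473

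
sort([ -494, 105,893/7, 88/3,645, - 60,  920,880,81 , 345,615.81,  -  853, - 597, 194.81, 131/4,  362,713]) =[ - 853, - 597, - 494, - 60,88/3,131/4, 81,105,893/7,194.81,345, 362,615.81,645,713,  880,920 ] 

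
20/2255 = 4/451  =  0.01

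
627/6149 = 57/559 = 0.10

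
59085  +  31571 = 90656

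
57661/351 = 164 + 97/351  =  164.28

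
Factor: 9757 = 11^1*887^1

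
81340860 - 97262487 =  - 15921627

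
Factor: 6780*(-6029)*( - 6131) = 250614557220 = 2^2*3^1*5^1*113^1*6029^1*6131^1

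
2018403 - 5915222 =-3896819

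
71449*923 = 65947427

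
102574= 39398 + 63176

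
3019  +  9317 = 12336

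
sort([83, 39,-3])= [ - 3, 39, 83]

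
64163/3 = 64163/3 = 21387.67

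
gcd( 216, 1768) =8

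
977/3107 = 977/3107 = 0.31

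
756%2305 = 756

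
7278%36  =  6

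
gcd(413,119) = 7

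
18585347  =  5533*3359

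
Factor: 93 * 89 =8277 = 3^1*31^1*89^1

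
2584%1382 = 1202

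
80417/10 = 80417/10 = 8041.70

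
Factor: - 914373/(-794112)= 2^(- 9)*3^1*11^( - 1 )*47^(-1) * 283^1*359^1 =304791/264704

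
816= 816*1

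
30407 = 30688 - 281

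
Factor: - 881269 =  - 881269^1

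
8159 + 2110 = 10269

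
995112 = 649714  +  345398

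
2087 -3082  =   - 995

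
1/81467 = 1/81467 = 0.00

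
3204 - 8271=- 5067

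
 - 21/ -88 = 21/88 = 0.24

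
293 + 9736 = 10029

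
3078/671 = 4+394/671 = 4.59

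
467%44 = 27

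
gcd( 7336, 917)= 917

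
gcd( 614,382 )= 2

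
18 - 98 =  - 80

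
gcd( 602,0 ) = 602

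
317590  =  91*3490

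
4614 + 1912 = 6526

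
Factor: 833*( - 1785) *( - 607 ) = 3^1*5^1*7^3 * 17^2*607^1 = 902551335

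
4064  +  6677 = 10741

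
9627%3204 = 15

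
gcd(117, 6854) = 1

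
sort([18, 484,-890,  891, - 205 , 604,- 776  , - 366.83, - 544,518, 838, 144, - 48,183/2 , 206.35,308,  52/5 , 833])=[ - 890, - 776, - 544, - 366.83 , - 205, - 48, 52/5,  18,  183/2, 144,206.35,  308, 484,518,604,833, 838 , 891 ] 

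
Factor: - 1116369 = -3^3 * 173^1*239^1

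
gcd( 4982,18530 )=2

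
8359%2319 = 1402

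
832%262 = 46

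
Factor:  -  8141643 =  - 3^2*904627^1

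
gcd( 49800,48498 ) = 6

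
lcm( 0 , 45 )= 0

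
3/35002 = 3/35002 = 0.00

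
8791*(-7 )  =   - 61537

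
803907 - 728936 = 74971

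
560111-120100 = 440011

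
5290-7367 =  - 2077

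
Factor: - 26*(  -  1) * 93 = 2^1 * 3^1*13^1*31^1 = 2418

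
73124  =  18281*4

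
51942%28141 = 23801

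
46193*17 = 785281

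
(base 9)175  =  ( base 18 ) 85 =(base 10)149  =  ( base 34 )4d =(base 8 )225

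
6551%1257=266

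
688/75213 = 688/75213 = 0.01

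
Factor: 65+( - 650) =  -3^2*5^1*13^1 =- 585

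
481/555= 13/15 = 0.87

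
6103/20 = 305 + 3/20  =  305.15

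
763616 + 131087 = 894703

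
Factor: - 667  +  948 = 281  =  281^1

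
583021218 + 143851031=726872249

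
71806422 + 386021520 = 457827942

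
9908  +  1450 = 11358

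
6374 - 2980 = 3394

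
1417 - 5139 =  - 3722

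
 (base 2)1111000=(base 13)93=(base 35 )3f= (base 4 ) 1320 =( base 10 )120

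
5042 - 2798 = 2244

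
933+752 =1685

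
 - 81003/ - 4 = 20250+3/4 = 20250.75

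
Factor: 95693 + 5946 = 101639  =  37^1*41^1 * 67^1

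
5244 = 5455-211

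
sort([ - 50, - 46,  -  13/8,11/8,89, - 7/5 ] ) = [ - 50, - 46, - 13/8 , - 7/5,11/8,89]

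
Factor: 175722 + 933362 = 2^2 * 179^1*1549^1 = 1109084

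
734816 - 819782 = - 84966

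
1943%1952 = 1943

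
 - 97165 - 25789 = -122954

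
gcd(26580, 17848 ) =4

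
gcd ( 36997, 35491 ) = 1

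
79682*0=0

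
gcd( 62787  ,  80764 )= 1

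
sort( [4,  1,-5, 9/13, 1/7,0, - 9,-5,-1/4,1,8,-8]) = [ - 9,-8,-5 , - 5,-1/4 , 0,1/7,  9/13, 1,1,4,8]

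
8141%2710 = 11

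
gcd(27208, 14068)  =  4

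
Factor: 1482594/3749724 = 247099/624954= 2^ (- 1)*3^( - 1 ) * 11^( - 1) * 17^( - 1)*557^ (-1 )*247099^1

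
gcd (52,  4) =4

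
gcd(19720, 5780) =340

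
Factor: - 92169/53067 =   -  3^1*11^1*19^( - 1 ) = - 33/19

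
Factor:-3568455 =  - 3^6 *5^1 *11^1*89^1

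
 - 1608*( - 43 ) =69144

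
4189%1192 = 613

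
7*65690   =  459830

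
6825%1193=860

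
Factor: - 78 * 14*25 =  - 27300  =  - 2^2*3^1*5^2 * 7^1*13^1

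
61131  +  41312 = 102443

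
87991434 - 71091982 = 16899452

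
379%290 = 89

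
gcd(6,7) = 1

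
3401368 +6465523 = 9866891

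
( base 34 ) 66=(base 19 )B1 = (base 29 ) 77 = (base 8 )322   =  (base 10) 210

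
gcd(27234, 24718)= 34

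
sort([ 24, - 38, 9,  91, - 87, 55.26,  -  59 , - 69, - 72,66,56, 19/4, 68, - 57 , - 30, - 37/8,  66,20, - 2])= [ - 87,-72,- 69, -59 , - 57,  -  38, - 30, - 37/8, - 2,19/4,9,20, 24,55.26 , 56, 66,66, 68, 91]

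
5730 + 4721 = 10451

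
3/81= 1/27 = 0.04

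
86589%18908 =10957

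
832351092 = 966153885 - 133802793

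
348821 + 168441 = 517262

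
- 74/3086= -37/1543 = -  0.02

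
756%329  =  98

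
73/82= 73/82=0.89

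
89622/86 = 1042  +  5/43 = 1042.12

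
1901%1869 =32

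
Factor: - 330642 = -2^1*3^4*13^1*157^1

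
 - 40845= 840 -41685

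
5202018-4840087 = 361931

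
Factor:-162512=  -  2^4*7^1*1451^1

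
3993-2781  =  1212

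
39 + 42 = 81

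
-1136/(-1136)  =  1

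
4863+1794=6657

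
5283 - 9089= - 3806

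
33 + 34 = 67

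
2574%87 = 51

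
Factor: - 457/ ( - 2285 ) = 5^( - 1 ) = 1/5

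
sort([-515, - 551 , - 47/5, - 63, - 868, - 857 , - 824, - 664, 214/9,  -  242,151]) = [ - 868,- 857 , - 824,-664, - 551, - 515, - 242,-63, -47/5,214/9,151] 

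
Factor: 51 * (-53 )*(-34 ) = 2^1*3^1*17^2*53^1 = 91902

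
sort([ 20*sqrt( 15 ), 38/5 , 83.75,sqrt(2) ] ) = [ sqrt(2 ), 38/5, 20 * sqrt(15),83.75] 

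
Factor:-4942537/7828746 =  - 2^(  -  1)*3^(-1 )*151^(-1 )*193^1*8641^(-1) * 25609^1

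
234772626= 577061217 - 342288591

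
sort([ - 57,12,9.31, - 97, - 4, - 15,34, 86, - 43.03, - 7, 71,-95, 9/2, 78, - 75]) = [ - 97, - 95, - 75, -57, - 43.03, - 15, - 7, - 4 , 9/2,9.31,12,34,71,78,86]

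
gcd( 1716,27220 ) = 4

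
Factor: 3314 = 2^1*1657^1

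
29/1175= 29/1175 = 0.02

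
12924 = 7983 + 4941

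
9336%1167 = 0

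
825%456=369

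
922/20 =46 + 1/10 = 46.10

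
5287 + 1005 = 6292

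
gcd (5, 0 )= 5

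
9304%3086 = 46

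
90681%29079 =3444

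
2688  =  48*56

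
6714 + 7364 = 14078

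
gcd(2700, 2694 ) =6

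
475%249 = 226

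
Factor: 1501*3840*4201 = 24213891840  =  2^8*3^1  *  5^1*19^1*79^1*4201^1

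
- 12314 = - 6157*2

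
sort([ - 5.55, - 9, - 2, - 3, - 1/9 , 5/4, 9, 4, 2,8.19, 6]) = [ - 9, - 5.55, - 3, - 2 , - 1/9,5/4,2,4 , 6,8.19, 9 ]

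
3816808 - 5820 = 3810988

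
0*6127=0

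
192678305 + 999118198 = 1191796503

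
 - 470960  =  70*(-6728)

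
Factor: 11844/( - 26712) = - 47/106 = - 2^( - 1)* 47^1*53^( - 1 )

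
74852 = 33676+41176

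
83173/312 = 83173/312= 266.58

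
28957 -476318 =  - 447361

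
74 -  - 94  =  168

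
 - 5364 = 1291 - 6655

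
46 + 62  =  108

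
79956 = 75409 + 4547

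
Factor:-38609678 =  - 2^1*701^1*27539^1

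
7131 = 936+6195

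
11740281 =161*72921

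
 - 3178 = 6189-9367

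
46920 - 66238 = -19318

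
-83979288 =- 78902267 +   -  5077021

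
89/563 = 89/563 = 0.16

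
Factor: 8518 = 2^1*4259^1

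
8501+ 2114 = 10615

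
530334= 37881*14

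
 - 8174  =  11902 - 20076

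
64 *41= 2624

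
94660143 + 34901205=129561348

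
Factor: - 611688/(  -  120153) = 56/11= 2^3 * 7^1*11^(-1)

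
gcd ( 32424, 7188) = 12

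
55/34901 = 55/34901=0.00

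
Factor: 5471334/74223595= 2^1* 3^3*5^( - 1) * 11^1*19^( - 1 )*61^1 * 151^1*781301^( - 1)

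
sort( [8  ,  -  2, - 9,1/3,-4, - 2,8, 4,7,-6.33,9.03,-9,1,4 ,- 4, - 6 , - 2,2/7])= [- 9, - 9,-6.33 , - 6,  -  4, - 4, -2,-2,-2,2/7,1/3, 1,4,  4,7, 8,8,9.03]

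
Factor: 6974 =2^1*11^1*317^1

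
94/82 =47/41=1.15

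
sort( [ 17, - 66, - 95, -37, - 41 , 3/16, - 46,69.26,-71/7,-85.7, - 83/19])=[ -95,-85.7, - 66,  -  46,- 41,-37,-71/7, - 83/19, 3/16, 17,69.26]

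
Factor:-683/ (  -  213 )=3^( - 1) * 71^(-1 )*683^1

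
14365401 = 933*15397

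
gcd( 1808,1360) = 16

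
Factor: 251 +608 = 859^1=859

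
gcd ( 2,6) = 2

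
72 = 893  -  821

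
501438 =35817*14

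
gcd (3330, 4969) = 1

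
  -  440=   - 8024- - 7584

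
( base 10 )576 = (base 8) 1100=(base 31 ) II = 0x240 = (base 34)GW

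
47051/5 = 47051/5 = 9410.20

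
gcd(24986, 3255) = 31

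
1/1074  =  1/1074 = 0.00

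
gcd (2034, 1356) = 678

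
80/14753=80/14753 =0.01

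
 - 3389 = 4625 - 8014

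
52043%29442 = 22601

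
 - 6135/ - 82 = 74 + 67/82 = 74.82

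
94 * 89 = 8366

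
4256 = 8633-4377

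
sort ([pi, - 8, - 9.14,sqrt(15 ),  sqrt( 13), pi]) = [- 9.14, - 8,pi,pi , sqrt( 13),sqrt ( 15)]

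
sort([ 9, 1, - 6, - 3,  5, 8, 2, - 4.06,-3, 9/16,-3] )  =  [  -  6, - 4.06, - 3, - 3,  -  3,9/16 , 1,2 , 5, 8, 9]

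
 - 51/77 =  - 51/77  =  - 0.66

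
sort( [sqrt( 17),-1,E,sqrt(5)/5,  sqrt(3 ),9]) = [ - 1,sqrt(5)/5, sqrt( 3),E,sqrt( 17 ),9 ]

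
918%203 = 106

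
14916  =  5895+9021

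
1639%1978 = 1639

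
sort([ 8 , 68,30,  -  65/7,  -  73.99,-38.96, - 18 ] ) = [ - 73.99, - 38.96,-18,-65/7,8,30 , 68]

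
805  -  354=451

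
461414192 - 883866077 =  - 422451885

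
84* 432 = 36288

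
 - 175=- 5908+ 5733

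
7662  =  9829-2167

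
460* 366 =168360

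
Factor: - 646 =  - 2^1*17^1*19^1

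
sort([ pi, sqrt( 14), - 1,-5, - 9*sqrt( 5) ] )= [ - 9*sqrt( 5 ),- 5 ,-1, pi,sqrt( 14)] 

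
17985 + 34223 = 52208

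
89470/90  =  8947/9 = 994.11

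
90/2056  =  45/1028 = 0.04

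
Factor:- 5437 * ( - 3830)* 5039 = 2^1*5^1*383^1*5039^1*5437^1= 104930674690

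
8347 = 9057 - 710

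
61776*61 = 3768336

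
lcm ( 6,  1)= 6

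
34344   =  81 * 424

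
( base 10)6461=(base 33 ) 5UQ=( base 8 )14475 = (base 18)11GH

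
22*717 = 15774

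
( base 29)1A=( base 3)1110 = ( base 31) 18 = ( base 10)39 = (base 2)100111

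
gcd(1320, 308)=44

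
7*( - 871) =- 6097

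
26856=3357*8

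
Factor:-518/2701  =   - 14/73 = - 2^1*7^1*73^( - 1)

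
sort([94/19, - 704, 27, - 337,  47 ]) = [ - 704,-337, 94/19,27,47] 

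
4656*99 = 460944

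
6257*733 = 4586381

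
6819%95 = 74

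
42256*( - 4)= - 169024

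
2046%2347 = 2046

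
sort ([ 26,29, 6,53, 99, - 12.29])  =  [ - 12.29,6, 26,29,53, 99 ] 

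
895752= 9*99528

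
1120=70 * 16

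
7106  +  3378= 10484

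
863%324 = 215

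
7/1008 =1/144 = 0.01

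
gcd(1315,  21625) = 5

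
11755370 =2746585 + 9008785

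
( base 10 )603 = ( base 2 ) 1001011011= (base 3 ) 211100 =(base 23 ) 135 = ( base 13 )375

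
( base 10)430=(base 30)ea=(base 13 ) 271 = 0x1ae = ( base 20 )11a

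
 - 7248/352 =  - 21 + 9/22 = - 20.59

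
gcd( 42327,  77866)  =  1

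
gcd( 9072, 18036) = 108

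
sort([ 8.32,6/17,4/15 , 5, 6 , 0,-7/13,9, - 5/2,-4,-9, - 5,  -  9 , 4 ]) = [-9,-9, - 5, - 4,-5/2, - 7/13,0,  4/15, 6/17 , 4,5 , 6, 8.32,9] 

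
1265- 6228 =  - 4963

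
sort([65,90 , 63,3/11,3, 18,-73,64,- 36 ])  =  [-73, - 36,3/11 , 3,18,63 , 64, 65, 90]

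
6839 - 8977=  - 2138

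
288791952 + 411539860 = 700331812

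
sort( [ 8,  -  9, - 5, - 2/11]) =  [  -  9, - 5, - 2/11,8]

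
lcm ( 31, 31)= 31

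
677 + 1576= 2253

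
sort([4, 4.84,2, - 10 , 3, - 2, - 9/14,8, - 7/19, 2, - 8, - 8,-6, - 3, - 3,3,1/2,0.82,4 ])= [-10, - 8, - 8,  -  6, - 3, - 3 ,  -  2, - 9/14, - 7/19,1/2, 0.82,2,2, 3,3,4,  4,4.84,8 ] 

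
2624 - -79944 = 82568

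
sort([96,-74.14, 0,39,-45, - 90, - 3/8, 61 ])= [-90 ,-74.14,  -  45,  -  3/8 , 0, 39, 61,96]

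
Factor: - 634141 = - 634141^1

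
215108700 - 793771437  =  -578662737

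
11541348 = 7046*1638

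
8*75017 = 600136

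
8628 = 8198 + 430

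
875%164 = 55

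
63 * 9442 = 594846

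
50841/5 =10168 + 1/5 =10168.20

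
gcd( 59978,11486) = 2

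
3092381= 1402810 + 1689571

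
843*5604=4724172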